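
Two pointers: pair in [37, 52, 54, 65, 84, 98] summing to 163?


lo=0(37)+hi=5(98)=135
lo=1(52)+hi=5(98)=150
lo=2(54)+hi=5(98)=152
lo=3(65)+hi=5(98)=163

Yes: 65+98=163


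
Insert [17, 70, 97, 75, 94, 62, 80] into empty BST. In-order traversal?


Insert 17: root
Insert 70: R from 17
Insert 97: R from 17 -> R from 70
Insert 75: R from 17 -> R from 70 -> L from 97
Insert 94: R from 17 -> R from 70 -> L from 97 -> R from 75
Insert 62: R from 17 -> L from 70
Insert 80: R from 17 -> R from 70 -> L from 97 -> R from 75 -> L from 94

In-order: [17, 62, 70, 75, 80, 94, 97]


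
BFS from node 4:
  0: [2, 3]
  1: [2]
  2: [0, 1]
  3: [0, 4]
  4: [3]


Visit 4, enqueue [3]
Visit 3, enqueue [0]
Visit 0, enqueue [2]
Visit 2, enqueue [1]
Visit 1, enqueue []

BFS order: [4, 3, 0, 2, 1]


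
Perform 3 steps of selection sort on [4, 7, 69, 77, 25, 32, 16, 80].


Initial: [4, 7, 69, 77, 25, 32, 16, 80]
Step 1: min=4 at 0
  Swap: [4, 7, 69, 77, 25, 32, 16, 80]
Step 2: min=7 at 1
  Swap: [4, 7, 69, 77, 25, 32, 16, 80]
Step 3: min=16 at 6
  Swap: [4, 7, 16, 77, 25, 32, 69, 80]

After 3 steps: [4, 7, 16, 77, 25, 32, 69, 80]


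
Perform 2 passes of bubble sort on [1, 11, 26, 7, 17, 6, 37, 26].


Initial: [1, 11, 26, 7, 17, 6, 37, 26]
Pass 1: [1, 11, 7, 17, 6, 26, 26, 37] (4 swaps)
Pass 2: [1, 7, 11, 6, 17, 26, 26, 37] (2 swaps)

After 2 passes: [1, 7, 11, 6, 17, 26, 26, 37]


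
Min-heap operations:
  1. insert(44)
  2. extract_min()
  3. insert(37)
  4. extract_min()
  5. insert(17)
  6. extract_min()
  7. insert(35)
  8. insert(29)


insert(44) -> [44]
extract_min()->44, []
insert(37) -> [37]
extract_min()->37, []
insert(17) -> [17]
extract_min()->17, []
insert(35) -> [35]
insert(29) -> [29, 35]

Final heap: [29, 35]


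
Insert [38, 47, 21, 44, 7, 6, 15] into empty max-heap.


Insert 38: [38]
Insert 47: [47, 38]
Insert 21: [47, 38, 21]
Insert 44: [47, 44, 21, 38]
Insert 7: [47, 44, 21, 38, 7]
Insert 6: [47, 44, 21, 38, 7, 6]
Insert 15: [47, 44, 21, 38, 7, 6, 15]

Final heap: [47, 44, 21, 38, 7, 6, 15]


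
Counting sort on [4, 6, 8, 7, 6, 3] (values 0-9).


Input: [4, 6, 8, 7, 6, 3]
Counts: [0, 0, 0, 1, 1, 0, 2, 1, 1, 0]

Sorted: [3, 4, 6, 6, 7, 8]


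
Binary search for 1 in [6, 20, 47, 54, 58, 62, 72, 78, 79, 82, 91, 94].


Step 1: lo=0, hi=11, mid=5, val=62
Step 2: lo=0, hi=4, mid=2, val=47
Step 3: lo=0, hi=1, mid=0, val=6

Not found


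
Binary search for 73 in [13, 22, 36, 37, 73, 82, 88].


Step 1: lo=0, hi=6, mid=3, val=37
Step 2: lo=4, hi=6, mid=5, val=82
Step 3: lo=4, hi=4, mid=4, val=73

Found at index 4


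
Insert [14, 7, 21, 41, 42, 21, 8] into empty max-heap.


Insert 14: [14]
Insert 7: [14, 7]
Insert 21: [21, 7, 14]
Insert 41: [41, 21, 14, 7]
Insert 42: [42, 41, 14, 7, 21]
Insert 21: [42, 41, 21, 7, 21, 14]
Insert 8: [42, 41, 21, 7, 21, 14, 8]

Final heap: [42, 41, 21, 7, 21, 14, 8]


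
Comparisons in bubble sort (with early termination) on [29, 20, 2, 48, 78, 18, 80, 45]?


Algorithm: bubble sort (with early termination)
Input: [29, 20, 2, 48, 78, 18, 80, 45]
Sorted: [2, 18, 20, 29, 45, 48, 78, 80]

25


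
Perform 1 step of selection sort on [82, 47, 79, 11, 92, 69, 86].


Initial: [82, 47, 79, 11, 92, 69, 86]
Step 1: min=11 at 3
  Swap: [11, 47, 79, 82, 92, 69, 86]

After 1 step: [11, 47, 79, 82, 92, 69, 86]


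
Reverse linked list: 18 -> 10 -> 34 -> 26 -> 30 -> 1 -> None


Step 1: curr=18, set curr.next=prev(None) | reversed so far: 18
Step 2: curr=10, set curr.next=prev(18) | reversed so far: 10 -> 18
Step 3: curr=34, set curr.next=prev(10) | reversed so far: 34 -> 10 -> 18
Step 4: curr=26, set curr.next=prev(34) | reversed so far: 26 -> 34 -> 10 -> 18
Step 5: curr=30, set curr.next=prev(26) | reversed so far: 30 -> 26 -> 34 -> 10 -> 18
Step 6: curr=1, set curr.next=prev(30) | reversed so far: 1 -> 30 -> 26 -> 34 -> 10 -> 18

1 -> 30 -> 26 -> 34 -> 10 -> 18 -> None


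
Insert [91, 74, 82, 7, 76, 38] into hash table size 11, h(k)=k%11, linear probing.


Insert 91: h=3 -> slot 3
Insert 74: h=8 -> slot 8
Insert 82: h=5 -> slot 5
Insert 7: h=7 -> slot 7
Insert 76: h=10 -> slot 10
Insert 38: h=5, 1 probes -> slot 6

Table: [None, None, None, 91, None, 82, 38, 7, 74, None, 76]


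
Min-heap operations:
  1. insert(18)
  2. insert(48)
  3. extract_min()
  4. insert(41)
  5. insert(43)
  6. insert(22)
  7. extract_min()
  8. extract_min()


insert(18) -> [18]
insert(48) -> [18, 48]
extract_min()->18, [48]
insert(41) -> [41, 48]
insert(43) -> [41, 48, 43]
insert(22) -> [22, 41, 43, 48]
extract_min()->22, [41, 48, 43]
extract_min()->41, [43, 48]

Final heap: [43, 48]


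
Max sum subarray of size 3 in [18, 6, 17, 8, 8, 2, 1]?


[0:3]: 41
[1:4]: 31
[2:5]: 33
[3:6]: 18
[4:7]: 11

Max: 41 at [0:3]


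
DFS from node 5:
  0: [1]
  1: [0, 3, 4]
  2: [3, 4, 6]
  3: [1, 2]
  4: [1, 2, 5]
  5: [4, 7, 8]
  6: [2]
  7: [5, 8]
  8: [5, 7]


Visit 5, push [8, 7, 4]
Visit 4, push [2, 1]
Visit 1, push [3, 0]
Visit 0, push []
Visit 3, push [2]
Visit 2, push [6]
Visit 6, push []
Visit 7, push [8]
Visit 8, push []

DFS order: [5, 4, 1, 0, 3, 2, 6, 7, 8]


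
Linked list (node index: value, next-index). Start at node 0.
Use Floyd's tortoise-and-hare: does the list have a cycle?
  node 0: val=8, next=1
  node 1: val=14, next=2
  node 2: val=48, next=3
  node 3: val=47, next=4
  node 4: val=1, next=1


Floyd's tortoise (slow, +1) and hare (fast, +2):
  init: slow=0, fast=0
  step 1: slow=1, fast=2
  step 2: slow=2, fast=4
  step 3: slow=3, fast=2
  step 4: slow=4, fast=4
  slow == fast at node 4: cycle detected

Cycle: yes


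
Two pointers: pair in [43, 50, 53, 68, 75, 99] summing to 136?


lo=0(43)+hi=5(99)=142
lo=0(43)+hi=4(75)=118
lo=1(50)+hi=4(75)=125
lo=2(53)+hi=4(75)=128
lo=3(68)+hi=4(75)=143

No pair found


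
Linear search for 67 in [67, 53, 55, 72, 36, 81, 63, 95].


i=0: 67==67 found!

Found at 0, 1 comps


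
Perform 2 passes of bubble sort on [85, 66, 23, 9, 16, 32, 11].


Initial: [85, 66, 23, 9, 16, 32, 11]
Pass 1: [66, 23, 9, 16, 32, 11, 85] (6 swaps)
Pass 2: [23, 9, 16, 32, 11, 66, 85] (5 swaps)

After 2 passes: [23, 9, 16, 32, 11, 66, 85]


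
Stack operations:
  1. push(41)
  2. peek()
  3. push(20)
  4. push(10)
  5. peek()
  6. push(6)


push(41) -> [41]
peek()->41
push(20) -> [41, 20]
push(10) -> [41, 20, 10]
peek()->10
push(6) -> [41, 20, 10, 6]

Final stack: [41, 20, 10, 6]


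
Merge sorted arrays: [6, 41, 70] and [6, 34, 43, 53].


Take 6 from A
Take 6 from B
Take 34 from B
Take 41 from A
Take 43 from B
Take 53 from B

Merged: [6, 6, 34, 41, 43, 53, 70]


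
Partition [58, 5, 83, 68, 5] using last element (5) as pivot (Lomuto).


Pivot: 5
  5 <= 5: swap -> [5, 58, 83, 68, 5]
Place pivot at 1: [5, 5, 83, 68, 58]

Partitioned: [5, 5, 83, 68, 58]


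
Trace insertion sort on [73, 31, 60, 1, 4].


Initial: [73, 31, 60, 1, 4]
Insert 31: [31, 73, 60, 1, 4]
Insert 60: [31, 60, 73, 1, 4]
Insert 1: [1, 31, 60, 73, 4]
Insert 4: [1, 4, 31, 60, 73]

Sorted: [1, 4, 31, 60, 73]


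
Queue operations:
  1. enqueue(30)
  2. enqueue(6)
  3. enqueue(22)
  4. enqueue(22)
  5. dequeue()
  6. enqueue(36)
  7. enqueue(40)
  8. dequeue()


enqueue(30) -> [30]
enqueue(6) -> [30, 6]
enqueue(22) -> [30, 6, 22]
enqueue(22) -> [30, 6, 22, 22]
dequeue()->30, [6, 22, 22]
enqueue(36) -> [6, 22, 22, 36]
enqueue(40) -> [6, 22, 22, 36, 40]
dequeue()->6, [22, 22, 36, 40]

Final queue: [22, 22, 36, 40]


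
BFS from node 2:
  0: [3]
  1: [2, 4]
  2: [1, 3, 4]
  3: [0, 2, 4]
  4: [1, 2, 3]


Visit 2, enqueue [1, 3, 4]
Visit 1, enqueue []
Visit 3, enqueue [0]
Visit 4, enqueue []
Visit 0, enqueue []

BFS order: [2, 1, 3, 4, 0]


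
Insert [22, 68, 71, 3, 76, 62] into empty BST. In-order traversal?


Insert 22: root
Insert 68: R from 22
Insert 71: R from 22 -> R from 68
Insert 3: L from 22
Insert 76: R from 22 -> R from 68 -> R from 71
Insert 62: R from 22 -> L from 68

In-order: [3, 22, 62, 68, 71, 76]


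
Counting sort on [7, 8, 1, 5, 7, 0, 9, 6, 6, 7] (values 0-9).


Input: [7, 8, 1, 5, 7, 0, 9, 6, 6, 7]
Counts: [1, 1, 0, 0, 0, 1, 2, 3, 1, 1]

Sorted: [0, 1, 5, 6, 6, 7, 7, 7, 8, 9]


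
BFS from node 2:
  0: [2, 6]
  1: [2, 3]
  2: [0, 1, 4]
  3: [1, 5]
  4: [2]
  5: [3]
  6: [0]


Visit 2, enqueue [0, 1, 4]
Visit 0, enqueue [6]
Visit 1, enqueue [3]
Visit 4, enqueue []
Visit 6, enqueue []
Visit 3, enqueue [5]
Visit 5, enqueue []

BFS order: [2, 0, 1, 4, 6, 3, 5]


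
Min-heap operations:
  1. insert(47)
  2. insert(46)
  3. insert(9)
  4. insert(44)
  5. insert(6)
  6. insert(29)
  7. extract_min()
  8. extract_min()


insert(47) -> [47]
insert(46) -> [46, 47]
insert(9) -> [9, 47, 46]
insert(44) -> [9, 44, 46, 47]
insert(6) -> [6, 9, 46, 47, 44]
insert(29) -> [6, 9, 29, 47, 44, 46]
extract_min()->6, [9, 44, 29, 47, 46]
extract_min()->9, [29, 44, 46, 47]

Final heap: [29, 44, 46, 47]


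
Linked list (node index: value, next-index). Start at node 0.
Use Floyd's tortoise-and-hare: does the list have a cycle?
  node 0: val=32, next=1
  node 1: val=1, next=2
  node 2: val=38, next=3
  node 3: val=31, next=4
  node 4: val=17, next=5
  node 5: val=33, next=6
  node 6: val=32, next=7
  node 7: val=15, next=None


Floyd's tortoise (slow, +1) and hare (fast, +2):
  init: slow=0, fast=0
  step 1: slow=1, fast=2
  step 2: slow=2, fast=4
  step 3: slow=3, fast=6
  step 4: fast 6->7->None, no cycle

Cycle: no


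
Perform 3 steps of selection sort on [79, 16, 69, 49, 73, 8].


Initial: [79, 16, 69, 49, 73, 8]
Step 1: min=8 at 5
  Swap: [8, 16, 69, 49, 73, 79]
Step 2: min=16 at 1
  Swap: [8, 16, 69, 49, 73, 79]
Step 3: min=49 at 3
  Swap: [8, 16, 49, 69, 73, 79]

After 3 steps: [8, 16, 49, 69, 73, 79]


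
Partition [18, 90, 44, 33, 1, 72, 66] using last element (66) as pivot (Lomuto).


Pivot: 66
  18 <= 66: advance i (no swap)
  44 <= 66: swap -> [18, 44, 90, 33, 1, 72, 66]
  33 <= 66: swap -> [18, 44, 33, 90, 1, 72, 66]
  1 <= 66: swap -> [18, 44, 33, 1, 90, 72, 66]
Place pivot at 4: [18, 44, 33, 1, 66, 72, 90]

Partitioned: [18, 44, 33, 1, 66, 72, 90]


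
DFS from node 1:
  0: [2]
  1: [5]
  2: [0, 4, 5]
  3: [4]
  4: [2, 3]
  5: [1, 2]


Visit 1, push [5]
Visit 5, push [2]
Visit 2, push [4, 0]
Visit 0, push []
Visit 4, push [3]
Visit 3, push []

DFS order: [1, 5, 2, 0, 4, 3]


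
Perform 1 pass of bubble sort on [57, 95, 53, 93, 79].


Initial: [57, 95, 53, 93, 79]
Pass 1: [57, 53, 93, 79, 95] (3 swaps)

After 1 pass: [57, 53, 93, 79, 95]


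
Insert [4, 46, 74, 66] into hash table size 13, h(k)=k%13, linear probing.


Insert 4: h=4 -> slot 4
Insert 46: h=7 -> slot 7
Insert 74: h=9 -> slot 9
Insert 66: h=1 -> slot 1

Table: [None, 66, None, None, 4, None, None, 46, None, 74, None, None, None]


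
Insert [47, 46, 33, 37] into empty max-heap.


Insert 47: [47]
Insert 46: [47, 46]
Insert 33: [47, 46, 33]
Insert 37: [47, 46, 33, 37]

Final heap: [47, 46, 33, 37]


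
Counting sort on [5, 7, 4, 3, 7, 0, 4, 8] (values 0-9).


Input: [5, 7, 4, 3, 7, 0, 4, 8]
Counts: [1, 0, 0, 1, 2, 1, 0, 2, 1, 0]

Sorted: [0, 3, 4, 4, 5, 7, 7, 8]


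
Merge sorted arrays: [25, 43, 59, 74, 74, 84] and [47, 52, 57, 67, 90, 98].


Take 25 from A
Take 43 from A
Take 47 from B
Take 52 from B
Take 57 from B
Take 59 from A
Take 67 from B
Take 74 from A
Take 74 from A
Take 84 from A

Merged: [25, 43, 47, 52, 57, 59, 67, 74, 74, 84, 90, 98]


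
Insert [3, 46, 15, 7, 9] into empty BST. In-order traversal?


Insert 3: root
Insert 46: R from 3
Insert 15: R from 3 -> L from 46
Insert 7: R from 3 -> L from 46 -> L from 15
Insert 9: R from 3 -> L from 46 -> L from 15 -> R from 7

In-order: [3, 7, 9, 15, 46]


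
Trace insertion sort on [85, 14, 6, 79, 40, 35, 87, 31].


Initial: [85, 14, 6, 79, 40, 35, 87, 31]
Insert 14: [14, 85, 6, 79, 40, 35, 87, 31]
Insert 6: [6, 14, 85, 79, 40, 35, 87, 31]
Insert 79: [6, 14, 79, 85, 40, 35, 87, 31]
Insert 40: [6, 14, 40, 79, 85, 35, 87, 31]
Insert 35: [6, 14, 35, 40, 79, 85, 87, 31]
Insert 87: [6, 14, 35, 40, 79, 85, 87, 31]
Insert 31: [6, 14, 31, 35, 40, 79, 85, 87]

Sorted: [6, 14, 31, 35, 40, 79, 85, 87]


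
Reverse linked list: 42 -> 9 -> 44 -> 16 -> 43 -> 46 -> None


Step 1: curr=42, set curr.next=prev(None) | reversed so far: 42
Step 2: curr=9, set curr.next=prev(42) | reversed so far: 9 -> 42
Step 3: curr=44, set curr.next=prev(9) | reversed so far: 44 -> 9 -> 42
Step 4: curr=16, set curr.next=prev(44) | reversed so far: 16 -> 44 -> 9 -> 42
Step 5: curr=43, set curr.next=prev(16) | reversed so far: 43 -> 16 -> 44 -> 9 -> 42
Step 6: curr=46, set curr.next=prev(43) | reversed so far: 46 -> 43 -> 16 -> 44 -> 9 -> 42

46 -> 43 -> 16 -> 44 -> 9 -> 42 -> None


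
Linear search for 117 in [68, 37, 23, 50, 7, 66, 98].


i=0: 68!=117
i=1: 37!=117
i=2: 23!=117
i=3: 50!=117
i=4: 7!=117
i=5: 66!=117
i=6: 98!=117

Not found, 7 comps


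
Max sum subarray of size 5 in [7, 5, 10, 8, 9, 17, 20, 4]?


[0:5]: 39
[1:6]: 49
[2:7]: 64
[3:8]: 58

Max: 64 at [2:7]


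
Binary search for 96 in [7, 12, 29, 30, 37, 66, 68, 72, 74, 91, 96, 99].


Step 1: lo=0, hi=11, mid=5, val=66
Step 2: lo=6, hi=11, mid=8, val=74
Step 3: lo=9, hi=11, mid=10, val=96

Found at index 10


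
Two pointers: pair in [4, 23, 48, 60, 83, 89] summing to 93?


lo=0(4)+hi=5(89)=93

Yes: 4+89=93


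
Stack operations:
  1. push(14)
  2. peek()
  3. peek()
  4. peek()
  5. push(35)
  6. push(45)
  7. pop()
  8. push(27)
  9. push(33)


push(14) -> [14]
peek()->14
peek()->14
peek()->14
push(35) -> [14, 35]
push(45) -> [14, 35, 45]
pop()->45, [14, 35]
push(27) -> [14, 35, 27]
push(33) -> [14, 35, 27, 33]

Final stack: [14, 35, 27, 33]


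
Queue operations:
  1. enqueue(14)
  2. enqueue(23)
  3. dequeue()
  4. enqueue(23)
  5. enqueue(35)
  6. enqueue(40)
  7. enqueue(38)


enqueue(14) -> [14]
enqueue(23) -> [14, 23]
dequeue()->14, [23]
enqueue(23) -> [23, 23]
enqueue(35) -> [23, 23, 35]
enqueue(40) -> [23, 23, 35, 40]
enqueue(38) -> [23, 23, 35, 40, 38]

Final queue: [23, 23, 35, 40, 38]


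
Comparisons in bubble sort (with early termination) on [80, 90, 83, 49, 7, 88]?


Algorithm: bubble sort (with early termination)
Input: [80, 90, 83, 49, 7, 88]
Sorted: [7, 49, 80, 83, 88, 90]

15


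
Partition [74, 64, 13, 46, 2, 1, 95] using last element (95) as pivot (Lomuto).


Pivot: 95
  74 <= 95: advance i (no swap)
  64 <= 95: advance i (no swap)
  13 <= 95: advance i (no swap)
  46 <= 95: advance i (no swap)
  2 <= 95: advance i (no swap)
  1 <= 95: advance i (no swap)
Place pivot at 6: [74, 64, 13, 46, 2, 1, 95]

Partitioned: [74, 64, 13, 46, 2, 1, 95]


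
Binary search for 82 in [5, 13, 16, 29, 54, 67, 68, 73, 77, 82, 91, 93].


Step 1: lo=0, hi=11, mid=5, val=67
Step 2: lo=6, hi=11, mid=8, val=77
Step 3: lo=9, hi=11, mid=10, val=91
Step 4: lo=9, hi=9, mid=9, val=82

Found at index 9


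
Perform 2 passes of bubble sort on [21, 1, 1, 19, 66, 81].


Initial: [21, 1, 1, 19, 66, 81]
Pass 1: [1, 1, 19, 21, 66, 81] (3 swaps)
Pass 2: [1, 1, 19, 21, 66, 81] (0 swaps)

After 2 passes: [1, 1, 19, 21, 66, 81]


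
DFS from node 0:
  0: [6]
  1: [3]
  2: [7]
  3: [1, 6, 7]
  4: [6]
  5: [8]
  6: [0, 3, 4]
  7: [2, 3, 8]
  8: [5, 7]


Visit 0, push [6]
Visit 6, push [4, 3]
Visit 3, push [7, 1]
Visit 1, push []
Visit 7, push [8, 2]
Visit 2, push []
Visit 8, push [5]
Visit 5, push []
Visit 4, push []

DFS order: [0, 6, 3, 1, 7, 2, 8, 5, 4]


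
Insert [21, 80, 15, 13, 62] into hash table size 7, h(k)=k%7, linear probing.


Insert 21: h=0 -> slot 0
Insert 80: h=3 -> slot 3
Insert 15: h=1 -> slot 1
Insert 13: h=6 -> slot 6
Insert 62: h=6, 3 probes -> slot 2

Table: [21, 15, 62, 80, None, None, 13]


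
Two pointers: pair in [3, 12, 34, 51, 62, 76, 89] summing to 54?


lo=0(3)+hi=6(89)=92
lo=0(3)+hi=5(76)=79
lo=0(3)+hi=4(62)=65
lo=0(3)+hi=3(51)=54

Yes: 3+51=54


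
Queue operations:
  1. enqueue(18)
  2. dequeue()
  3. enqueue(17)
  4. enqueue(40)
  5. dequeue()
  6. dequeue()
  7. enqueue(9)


enqueue(18) -> [18]
dequeue()->18, []
enqueue(17) -> [17]
enqueue(40) -> [17, 40]
dequeue()->17, [40]
dequeue()->40, []
enqueue(9) -> [9]

Final queue: [9]


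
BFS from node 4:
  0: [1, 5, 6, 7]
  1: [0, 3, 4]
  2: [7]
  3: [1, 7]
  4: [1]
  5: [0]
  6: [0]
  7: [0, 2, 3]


Visit 4, enqueue [1]
Visit 1, enqueue [0, 3]
Visit 0, enqueue [5, 6, 7]
Visit 3, enqueue []
Visit 5, enqueue []
Visit 6, enqueue []
Visit 7, enqueue [2]
Visit 2, enqueue []

BFS order: [4, 1, 0, 3, 5, 6, 7, 2]


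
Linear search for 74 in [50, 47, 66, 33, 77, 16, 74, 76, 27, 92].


i=0: 50!=74
i=1: 47!=74
i=2: 66!=74
i=3: 33!=74
i=4: 77!=74
i=5: 16!=74
i=6: 74==74 found!

Found at 6, 7 comps


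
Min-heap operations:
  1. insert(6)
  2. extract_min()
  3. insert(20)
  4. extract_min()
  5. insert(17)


insert(6) -> [6]
extract_min()->6, []
insert(20) -> [20]
extract_min()->20, []
insert(17) -> [17]

Final heap: [17]


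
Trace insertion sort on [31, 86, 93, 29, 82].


Initial: [31, 86, 93, 29, 82]
Insert 86: [31, 86, 93, 29, 82]
Insert 93: [31, 86, 93, 29, 82]
Insert 29: [29, 31, 86, 93, 82]
Insert 82: [29, 31, 82, 86, 93]

Sorted: [29, 31, 82, 86, 93]


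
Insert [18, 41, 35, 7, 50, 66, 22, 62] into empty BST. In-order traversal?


Insert 18: root
Insert 41: R from 18
Insert 35: R from 18 -> L from 41
Insert 7: L from 18
Insert 50: R from 18 -> R from 41
Insert 66: R from 18 -> R from 41 -> R from 50
Insert 22: R from 18 -> L from 41 -> L from 35
Insert 62: R from 18 -> R from 41 -> R from 50 -> L from 66

In-order: [7, 18, 22, 35, 41, 50, 62, 66]


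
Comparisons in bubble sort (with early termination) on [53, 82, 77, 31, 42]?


Algorithm: bubble sort (with early termination)
Input: [53, 82, 77, 31, 42]
Sorted: [31, 42, 53, 77, 82]

10


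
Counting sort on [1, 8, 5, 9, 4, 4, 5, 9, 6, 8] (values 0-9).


Input: [1, 8, 5, 9, 4, 4, 5, 9, 6, 8]
Counts: [0, 1, 0, 0, 2, 2, 1, 0, 2, 2]

Sorted: [1, 4, 4, 5, 5, 6, 8, 8, 9, 9]


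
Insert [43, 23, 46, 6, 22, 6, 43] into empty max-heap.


Insert 43: [43]
Insert 23: [43, 23]
Insert 46: [46, 23, 43]
Insert 6: [46, 23, 43, 6]
Insert 22: [46, 23, 43, 6, 22]
Insert 6: [46, 23, 43, 6, 22, 6]
Insert 43: [46, 23, 43, 6, 22, 6, 43]

Final heap: [46, 23, 43, 6, 22, 6, 43]


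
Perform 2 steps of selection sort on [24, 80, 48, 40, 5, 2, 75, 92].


Initial: [24, 80, 48, 40, 5, 2, 75, 92]
Step 1: min=2 at 5
  Swap: [2, 80, 48, 40, 5, 24, 75, 92]
Step 2: min=5 at 4
  Swap: [2, 5, 48, 40, 80, 24, 75, 92]

After 2 steps: [2, 5, 48, 40, 80, 24, 75, 92]


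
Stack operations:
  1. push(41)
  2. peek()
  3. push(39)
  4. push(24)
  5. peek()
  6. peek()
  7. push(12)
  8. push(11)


push(41) -> [41]
peek()->41
push(39) -> [41, 39]
push(24) -> [41, 39, 24]
peek()->24
peek()->24
push(12) -> [41, 39, 24, 12]
push(11) -> [41, 39, 24, 12, 11]

Final stack: [41, 39, 24, 12, 11]


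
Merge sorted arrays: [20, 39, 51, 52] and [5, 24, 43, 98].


Take 5 from B
Take 20 from A
Take 24 from B
Take 39 from A
Take 43 from B
Take 51 from A
Take 52 from A

Merged: [5, 20, 24, 39, 43, 51, 52, 98]


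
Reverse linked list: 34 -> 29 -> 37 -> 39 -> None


Step 1: curr=34, set curr.next=prev(None) | reversed so far: 34
Step 2: curr=29, set curr.next=prev(34) | reversed so far: 29 -> 34
Step 3: curr=37, set curr.next=prev(29) | reversed so far: 37 -> 29 -> 34
Step 4: curr=39, set curr.next=prev(37) | reversed so far: 39 -> 37 -> 29 -> 34

39 -> 37 -> 29 -> 34 -> None


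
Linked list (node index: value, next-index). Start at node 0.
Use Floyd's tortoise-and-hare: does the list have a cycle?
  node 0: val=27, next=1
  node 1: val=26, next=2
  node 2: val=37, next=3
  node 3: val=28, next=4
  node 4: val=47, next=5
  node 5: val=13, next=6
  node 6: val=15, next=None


Floyd's tortoise (slow, +1) and hare (fast, +2):
  init: slow=0, fast=0
  step 1: slow=1, fast=2
  step 2: slow=2, fast=4
  step 3: slow=3, fast=6
  step 4: fast -> None, no cycle

Cycle: no


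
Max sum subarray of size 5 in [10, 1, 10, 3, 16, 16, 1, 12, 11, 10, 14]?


[0:5]: 40
[1:6]: 46
[2:7]: 46
[3:8]: 48
[4:9]: 56
[5:10]: 50
[6:11]: 48

Max: 56 at [4:9]


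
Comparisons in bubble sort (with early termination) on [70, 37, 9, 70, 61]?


Algorithm: bubble sort (with early termination)
Input: [70, 37, 9, 70, 61]
Sorted: [9, 37, 61, 70, 70]

9


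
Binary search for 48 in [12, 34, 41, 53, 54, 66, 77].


Step 1: lo=0, hi=6, mid=3, val=53
Step 2: lo=0, hi=2, mid=1, val=34
Step 3: lo=2, hi=2, mid=2, val=41

Not found


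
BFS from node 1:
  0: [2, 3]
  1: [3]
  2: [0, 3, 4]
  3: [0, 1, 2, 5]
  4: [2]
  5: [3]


Visit 1, enqueue [3]
Visit 3, enqueue [0, 2, 5]
Visit 0, enqueue []
Visit 2, enqueue [4]
Visit 5, enqueue []
Visit 4, enqueue []

BFS order: [1, 3, 0, 2, 5, 4]


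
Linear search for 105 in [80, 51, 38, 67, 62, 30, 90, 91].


i=0: 80!=105
i=1: 51!=105
i=2: 38!=105
i=3: 67!=105
i=4: 62!=105
i=5: 30!=105
i=6: 90!=105
i=7: 91!=105

Not found, 8 comps


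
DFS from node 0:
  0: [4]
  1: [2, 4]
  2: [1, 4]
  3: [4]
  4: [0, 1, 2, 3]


Visit 0, push [4]
Visit 4, push [3, 2, 1]
Visit 1, push [2]
Visit 2, push []
Visit 3, push []

DFS order: [0, 4, 1, 2, 3]


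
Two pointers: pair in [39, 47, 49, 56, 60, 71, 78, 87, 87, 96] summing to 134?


lo=0(39)+hi=9(96)=135
lo=0(39)+hi=8(87)=126
lo=1(47)+hi=8(87)=134

Yes: 47+87=134


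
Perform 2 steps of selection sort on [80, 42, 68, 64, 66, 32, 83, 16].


Initial: [80, 42, 68, 64, 66, 32, 83, 16]
Step 1: min=16 at 7
  Swap: [16, 42, 68, 64, 66, 32, 83, 80]
Step 2: min=32 at 5
  Swap: [16, 32, 68, 64, 66, 42, 83, 80]

After 2 steps: [16, 32, 68, 64, 66, 42, 83, 80]


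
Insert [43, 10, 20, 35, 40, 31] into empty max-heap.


Insert 43: [43]
Insert 10: [43, 10]
Insert 20: [43, 10, 20]
Insert 35: [43, 35, 20, 10]
Insert 40: [43, 40, 20, 10, 35]
Insert 31: [43, 40, 31, 10, 35, 20]

Final heap: [43, 40, 31, 10, 35, 20]


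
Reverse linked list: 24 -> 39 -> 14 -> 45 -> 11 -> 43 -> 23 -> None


Step 1: curr=24, set curr.next=prev(None) | reversed so far: 24
Step 2: curr=39, set curr.next=prev(24) | reversed so far: 39 -> 24
Step 3: curr=14, set curr.next=prev(39) | reversed so far: 14 -> 39 -> 24
Step 4: curr=45, set curr.next=prev(14) | reversed so far: 45 -> 14 -> 39 -> 24
Step 5: curr=11, set curr.next=prev(45) | reversed so far: 11 -> 45 -> 14 -> 39 -> 24
Step 6: curr=43, set curr.next=prev(11) | reversed so far: 43 -> 11 -> 45 -> 14 -> 39 -> 24
Step 7: curr=23, set curr.next=prev(43) | reversed so far: 23 -> 43 -> 11 -> 45 -> 14 -> 39 -> 24

23 -> 43 -> 11 -> 45 -> 14 -> 39 -> 24 -> None


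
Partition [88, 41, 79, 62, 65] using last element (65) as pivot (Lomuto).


Pivot: 65
  41 <= 65: swap -> [41, 88, 79, 62, 65]
  62 <= 65: swap -> [41, 62, 79, 88, 65]
Place pivot at 2: [41, 62, 65, 88, 79]

Partitioned: [41, 62, 65, 88, 79]


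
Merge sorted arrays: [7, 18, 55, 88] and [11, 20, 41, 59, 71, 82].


Take 7 from A
Take 11 from B
Take 18 from A
Take 20 from B
Take 41 from B
Take 55 from A
Take 59 from B
Take 71 from B
Take 82 from B

Merged: [7, 11, 18, 20, 41, 55, 59, 71, 82, 88]


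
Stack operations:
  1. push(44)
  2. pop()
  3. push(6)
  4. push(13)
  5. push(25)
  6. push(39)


push(44) -> [44]
pop()->44, []
push(6) -> [6]
push(13) -> [6, 13]
push(25) -> [6, 13, 25]
push(39) -> [6, 13, 25, 39]

Final stack: [6, 13, 25, 39]


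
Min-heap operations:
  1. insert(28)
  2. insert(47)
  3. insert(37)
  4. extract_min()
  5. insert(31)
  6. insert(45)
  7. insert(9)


insert(28) -> [28]
insert(47) -> [28, 47]
insert(37) -> [28, 47, 37]
extract_min()->28, [37, 47]
insert(31) -> [31, 47, 37]
insert(45) -> [31, 45, 37, 47]
insert(9) -> [9, 31, 37, 47, 45]

Final heap: [9, 31, 37, 47, 45]


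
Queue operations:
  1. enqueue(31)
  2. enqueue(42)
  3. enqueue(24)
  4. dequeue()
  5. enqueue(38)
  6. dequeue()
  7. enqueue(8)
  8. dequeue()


enqueue(31) -> [31]
enqueue(42) -> [31, 42]
enqueue(24) -> [31, 42, 24]
dequeue()->31, [42, 24]
enqueue(38) -> [42, 24, 38]
dequeue()->42, [24, 38]
enqueue(8) -> [24, 38, 8]
dequeue()->24, [38, 8]

Final queue: [38, 8]


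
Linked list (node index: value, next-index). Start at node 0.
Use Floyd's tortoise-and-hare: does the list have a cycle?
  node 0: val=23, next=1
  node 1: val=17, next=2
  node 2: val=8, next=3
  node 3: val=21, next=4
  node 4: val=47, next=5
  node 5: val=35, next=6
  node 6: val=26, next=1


Floyd's tortoise (slow, +1) and hare (fast, +2):
  init: slow=0, fast=0
  step 1: slow=1, fast=2
  step 2: slow=2, fast=4
  step 3: slow=3, fast=6
  step 4: slow=4, fast=2
  step 5: slow=5, fast=4
  step 6: slow=6, fast=6
  slow == fast at node 6: cycle detected

Cycle: yes


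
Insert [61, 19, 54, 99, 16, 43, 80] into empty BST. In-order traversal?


Insert 61: root
Insert 19: L from 61
Insert 54: L from 61 -> R from 19
Insert 99: R from 61
Insert 16: L from 61 -> L from 19
Insert 43: L from 61 -> R from 19 -> L from 54
Insert 80: R from 61 -> L from 99

In-order: [16, 19, 43, 54, 61, 80, 99]


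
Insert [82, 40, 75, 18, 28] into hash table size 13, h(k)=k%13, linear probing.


Insert 82: h=4 -> slot 4
Insert 40: h=1 -> slot 1
Insert 75: h=10 -> slot 10
Insert 18: h=5 -> slot 5
Insert 28: h=2 -> slot 2

Table: [None, 40, 28, None, 82, 18, None, None, None, None, 75, None, None]


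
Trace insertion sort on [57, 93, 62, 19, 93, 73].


Initial: [57, 93, 62, 19, 93, 73]
Insert 93: [57, 93, 62, 19, 93, 73]
Insert 62: [57, 62, 93, 19, 93, 73]
Insert 19: [19, 57, 62, 93, 93, 73]
Insert 93: [19, 57, 62, 93, 93, 73]
Insert 73: [19, 57, 62, 73, 93, 93]

Sorted: [19, 57, 62, 73, 93, 93]


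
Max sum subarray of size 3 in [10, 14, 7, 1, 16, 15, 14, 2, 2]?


[0:3]: 31
[1:4]: 22
[2:5]: 24
[3:6]: 32
[4:7]: 45
[5:8]: 31
[6:9]: 18

Max: 45 at [4:7]


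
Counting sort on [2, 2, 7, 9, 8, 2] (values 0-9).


Input: [2, 2, 7, 9, 8, 2]
Counts: [0, 0, 3, 0, 0, 0, 0, 1, 1, 1]

Sorted: [2, 2, 2, 7, 8, 9]


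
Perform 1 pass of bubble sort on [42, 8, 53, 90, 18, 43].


Initial: [42, 8, 53, 90, 18, 43]
Pass 1: [8, 42, 53, 18, 43, 90] (3 swaps)

After 1 pass: [8, 42, 53, 18, 43, 90]


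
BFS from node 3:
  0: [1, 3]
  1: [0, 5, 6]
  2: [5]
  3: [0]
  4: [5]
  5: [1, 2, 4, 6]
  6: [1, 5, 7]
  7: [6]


Visit 3, enqueue [0]
Visit 0, enqueue [1]
Visit 1, enqueue [5, 6]
Visit 5, enqueue [2, 4]
Visit 6, enqueue [7]
Visit 2, enqueue []
Visit 4, enqueue []
Visit 7, enqueue []

BFS order: [3, 0, 1, 5, 6, 2, 4, 7]


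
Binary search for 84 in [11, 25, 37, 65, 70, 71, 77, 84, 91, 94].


Step 1: lo=0, hi=9, mid=4, val=70
Step 2: lo=5, hi=9, mid=7, val=84

Found at index 7


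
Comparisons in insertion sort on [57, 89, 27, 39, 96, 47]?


Algorithm: insertion sort
Input: [57, 89, 27, 39, 96, 47]
Sorted: [27, 39, 47, 57, 89, 96]

11


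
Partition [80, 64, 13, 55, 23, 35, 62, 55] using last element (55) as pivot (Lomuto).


Pivot: 55
  13 <= 55: swap -> [13, 64, 80, 55, 23, 35, 62, 55]
  55 <= 55: swap -> [13, 55, 80, 64, 23, 35, 62, 55]
  23 <= 55: swap -> [13, 55, 23, 64, 80, 35, 62, 55]
  35 <= 55: swap -> [13, 55, 23, 35, 80, 64, 62, 55]
Place pivot at 4: [13, 55, 23, 35, 55, 64, 62, 80]

Partitioned: [13, 55, 23, 35, 55, 64, 62, 80]


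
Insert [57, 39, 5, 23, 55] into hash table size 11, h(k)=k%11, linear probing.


Insert 57: h=2 -> slot 2
Insert 39: h=6 -> slot 6
Insert 5: h=5 -> slot 5
Insert 23: h=1 -> slot 1
Insert 55: h=0 -> slot 0

Table: [55, 23, 57, None, None, 5, 39, None, None, None, None]


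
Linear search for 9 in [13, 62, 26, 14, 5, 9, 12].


i=0: 13!=9
i=1: 62!=9
i=2: 26!=9
i=3: 14!=9
i=4: 5!=9
i=5: 9==9 found!

Found at 5, 6 comps


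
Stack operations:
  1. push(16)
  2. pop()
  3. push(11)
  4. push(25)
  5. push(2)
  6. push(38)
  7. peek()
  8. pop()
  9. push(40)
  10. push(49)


push(16) -> [16]
pop()->16, []
push(11) -> [11]
push(25) -> [11, 25]
push(2) -> [11, 25, 2]
push(38) -> [11, 25, 2, 38]
peek()->38
pop()->38, [11, 25, 2]
push(40) -> [11, 25, 2, 40]
push(49) -> [11, 25, 2, 40, 49]

Final stack: [11, 25, 2, 40, 49]


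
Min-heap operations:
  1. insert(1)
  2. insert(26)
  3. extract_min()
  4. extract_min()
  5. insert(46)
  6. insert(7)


insert(1) -> [1]
insert(26) -> [1, 26]
extract_min()->1, [26]
extract_min()->26, []
insert(46) -> [46]
insert(7) -> [7, 46]

Final heap: [7, 46]


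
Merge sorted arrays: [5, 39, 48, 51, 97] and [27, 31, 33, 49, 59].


Take 5 from A
Take 27 from B
Take 31 from B
Take 33 from B
Take 39 from A
Take 48 from A
Take 49 from B
Take 51 from A
Take 59 from B

Merged: [5, 27, 31, 33, 39, 48, 49, 51, 59, 97]


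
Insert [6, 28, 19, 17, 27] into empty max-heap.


Insert 6: [6]
Insert 28: [28, 6]
Insert 19: [28, 6, 19]
Insert 17: [28, 17, 19, 6]
Insert 27: [28, 27, 19, 6, 17]

Final heap: [28, 27, 19, 6, 17]


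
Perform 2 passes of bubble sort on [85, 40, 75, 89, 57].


Initial: [85, 40, 75, 89, 57]
Pass 1: [40, 75, 85, 57, 89] (3 swaps)
Pass 2: [40, 75, 57, 85, 89] (1 swaps)

After 2 passes: [40, 75, 57, 85, 89]


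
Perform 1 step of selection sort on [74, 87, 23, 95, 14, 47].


Initial: [74, 87, 23, 95, 14, 47]
Step 1: min=14 at 4
  Swap: [14, 87, 23, 95, 74, 47]

After 1 step: [14, 87, 23, 95, 74, 47]


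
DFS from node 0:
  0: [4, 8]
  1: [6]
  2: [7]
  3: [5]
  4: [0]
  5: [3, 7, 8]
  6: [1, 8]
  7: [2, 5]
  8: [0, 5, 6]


Visit 0, push [8, 4]
Visit 4, push []
Visit 8, push [6, 5]
Visit 5, push [7, 3]
Visit 3, push []
Visit 7, push [2]
Visit 2, push []
Visit 6, push [1]
Visit 1, push []

DFS order: [0, 4, 8, 5, 3, 7, 2, 6, 1]


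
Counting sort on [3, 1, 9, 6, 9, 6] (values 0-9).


Input: [3, 1, 9, 6, 9, 6]
Counts: [0, 1, 0, 1, 0, 0, 2, 0, 0, 2]

Sorted: [1, 3, 6, 6, 9, 9]


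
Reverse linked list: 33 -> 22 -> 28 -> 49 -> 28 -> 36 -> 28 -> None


Step 1: curr=33, set curr.next=prev(None) | reversed so far: 33
Step 2: curr=22, set curr.next=prev(33) | reversed so far: 22 -> 33
Step 3: curr=28, set curr.next=prev(22) | reversed so far: 28 -> 22 -> 33
Step 4: curr=49, set curr.next=prev(28) | reversed so far: 49 -> 28 -> 22 -> 33
Step 5: curr=28, set curr.next=prev(49) | reversed so far: 28 -> 49 -> 28 -> 22 -> 33
Step 6: curr=36, set curr.next=prev(28) | reversed so far: 36 -> 28 -> 49 -> 28 -> 22 -> 33
Step 7: curr=28, set curr.next=prev(36) | reversed so far: 28 -> 36 -> 28 -> 49 -> 28 -> 22 -> 33

28 -> 36 -> 28 -> 49 -> 28 -> 22 -> 33 -> None


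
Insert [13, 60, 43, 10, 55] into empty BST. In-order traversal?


Insert 13: root
Insert 60: R from 13
Insert 43: R from 13 -> L from 60
Insert 10: L from 13
Insert 55: R from 13 -> L from 60 -> R from 43

In-order: [10, 13, 43, 55, 60]


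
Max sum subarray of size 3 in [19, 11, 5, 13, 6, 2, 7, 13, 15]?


[0:3]: 35
[1:4]: 29
[2:5]: 24
[3:6]: 21
[4:7]: 15
[5:8]: 22
[6:9]: 35

Max: 35 at [0:3]


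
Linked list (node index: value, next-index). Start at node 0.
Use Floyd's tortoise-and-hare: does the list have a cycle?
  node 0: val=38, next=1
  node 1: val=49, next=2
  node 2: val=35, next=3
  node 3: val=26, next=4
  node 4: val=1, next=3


Floyd's tortoise (slow, +1) and hare (fast, +2):
  init: slow=0, fast=0
  step 1: slow=1, fast=2
  step 2: slow=2, fast=4
  step 3: slow=3, fast=4
  step 4: slow=4, fast=4
  slow == fast at node 4: cycle detected

Cycle: yes


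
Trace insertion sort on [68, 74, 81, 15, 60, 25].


Initial: [68, 74, 81, 15, 60, 25]
Insert 74: [68, 74, 81, 15, 60, 25]
Insert 81: [68, 74, 81, 15, 60, 25]
Insert 15: [15, 68, 74, 81, 60, 25]
Insert 60: [15, 60, 68, 74, 81, 25]
Insert 25: [15, 25, 60, 68, 74, 81]

Sorted: [15, 25, 60, 68, 74, 81]


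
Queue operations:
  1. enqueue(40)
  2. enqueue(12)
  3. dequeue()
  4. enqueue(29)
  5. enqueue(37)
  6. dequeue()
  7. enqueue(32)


enqueue(40) -> [40]
enqueue(12) -> [40, 12]
dequeue()->40, [12]
enqueue(29) -> [12, 29]
enqueue(37) -> [12, 29, 37]
dequeue()->12, [29, 37]
enqueue(32) -> [29, 37, 32]

Final queue: [29, 37, 32]


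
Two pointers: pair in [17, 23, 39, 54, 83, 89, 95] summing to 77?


lo=0(17)+hi=6(95)=112
lo=0(17)+hi=5(89)=106
lo=0(17)+hi=4(83)=100
lo=0(17)+hi=3(54)=71
lo=1(23)+hi=3(54)=77

Yes: 23+54=77


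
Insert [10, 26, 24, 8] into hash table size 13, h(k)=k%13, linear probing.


Insert 10: h=10 -> slot 10
Insert 26: h=0 -> slot 0
Insert 24: h=11 -> slot 11
Insert 8: h=8 -> slot 8

Table: [26, None, None, None, None, None, None, None, 8, None, 10, 24, None]


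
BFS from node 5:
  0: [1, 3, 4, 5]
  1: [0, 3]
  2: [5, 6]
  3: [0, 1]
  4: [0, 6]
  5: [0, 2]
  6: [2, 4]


Visit 5, enqueue [0, 2]
Visit 0, enqueue [1, 3, 4]
Visit 2, enqueue [6]
Visit 1, enqueue []
Visit 3, enqueue []
Visit 4, enqueue []
Visit 6, enqueue []

BFS order: [5, 0, 2, 1, 3, 4, 6]


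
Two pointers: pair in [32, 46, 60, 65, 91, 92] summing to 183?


lo=0(32)+hi=5(92)=124
lo=1(46)+hi=5(92)=138
lo=2(60)+hi=5(92)=152
lo=3(65)+hi=5(92)=157
lo=4(91)+hi=5(92)=183

Yes: 91+92=183


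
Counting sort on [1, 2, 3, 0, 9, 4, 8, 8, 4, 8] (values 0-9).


Input: [1, 2, 3, 0, 9, 4, 8, 8, 4, 8]
Counts: [1, 1, 1, 1, 2, 0, 0, 0, 3, 1]

Sorted: [0, 1, 2, 3, 4, 4, 8, 8, 8, 9]


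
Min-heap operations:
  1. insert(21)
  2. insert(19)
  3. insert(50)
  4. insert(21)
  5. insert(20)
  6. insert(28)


insert(21) -> [21]
insert(19) -> [19, 21]
insert(50) -> [19, 21, 50]
insert(21) -> [19, 21, 50, 21]
insert(20) -> [19, 20, 50, 21, 21]
insert(28) -> [19, 20, 28, 21, 21, 50]

Final heap: [19, 20, 28, 21, 21, 50]


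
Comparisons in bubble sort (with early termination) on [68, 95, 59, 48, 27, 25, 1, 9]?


Algorithm: bubble sort (with early termination)
Input: [68, 95, 59, 48, 27, 25, 1, 9]
Sorted: [1, 9, 25, 27, 48, 59, 68, 95]

28


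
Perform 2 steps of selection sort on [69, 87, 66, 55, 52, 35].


Initial: [69, 87, 66, 55, 52, 35]
Step 1: min=35 at 5
  Swap: [35, 87, 66, 55, 52, 69]
Step 2: min=52 at 4
  Swap: [35, 52, 66, 55, 87, 69]

After 2 steps: [35, 52, 66, 55, 87, 69]


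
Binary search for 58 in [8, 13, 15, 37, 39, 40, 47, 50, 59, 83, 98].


Step 1: lo=0, hi=10, mid=5, val=40
Step 2: lo=6, hi=10, mid=8, val=59
Step 3: lo=6, hi=7, mid=6, val=47
Step 4: lo=7, hi=7, mid=7, val=50

Not found


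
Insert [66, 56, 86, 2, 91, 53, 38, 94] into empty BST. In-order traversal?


Insert 66: root
Insert 56: L from 66
Insert 86: R from 66
Insert 2: L from 66 -> L from 56
Insert 91: R from 66 -> R from 86
Insert 53: L from 66 -> L from 56 -> R from 2
Insert 38: L from 66 -> L from 56 -> R from 2 -> L from 53
Insert 94: R from 66 -> R from 86 -> R from 91

In-order: [2, 38, 53, 56, 66, 86, 91, 94]


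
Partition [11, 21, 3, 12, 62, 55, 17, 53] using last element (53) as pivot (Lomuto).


Pivot: 53
  11 <= 53: advance i (no swap)
  21 <= 53: advance i (no swap)
  3 <= 53: advance i (no swap)
  12 <= 53: advance i (no swap)
  17 <= 53: swap -> [11, 21, 3, 12, 17, 55, 62, 53]
Place pivot at 5: [11, 21, 3, 12, 17, 53, 62, 55]

Partitioned: [11, 21, 3, 12, 17, 53, 62, 55]


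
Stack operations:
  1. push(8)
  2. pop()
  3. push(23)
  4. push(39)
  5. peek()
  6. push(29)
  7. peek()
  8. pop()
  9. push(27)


push(8) -> [8]
pop()->8, []
push(23) -> [23]
push(39) -> [23, 39]
peek()->39
push(29) -> [23, 39, 29]
peek()->29
pop()->29, [23, 39]
push(27) -> [23, 39, 27]

Final stack: [23, 39, 27]


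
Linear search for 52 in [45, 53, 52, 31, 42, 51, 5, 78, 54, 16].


i=0: 45!=52
i=1: 53!=52
i=2: 52==52 found!

Found at 2, 3 comps


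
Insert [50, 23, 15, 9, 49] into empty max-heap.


Insert 50: [50]
Insert 23: [50, 23]
Insert 15: [50, 23, 15]
Insert 9: [50, 23, 15, 9]
Insert 49: [50, 49, 15, 9, 23]

Final heap: [50, 49, 15, 9, 23]


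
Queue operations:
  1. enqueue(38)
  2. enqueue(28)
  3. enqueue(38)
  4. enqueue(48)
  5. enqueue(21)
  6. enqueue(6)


enqueue(38) -> [38]
enqueue(28) -> [38, 28]
enqueue(38) -> [38, 28, 38]
enqueue(48) -> [38, 28, 38, 48]
enqueue(21) -> [38, 28, 38, 48, 21]
enqueue(6) -> [38, 28, 38, 48, 21, 6]

Final queue: [38, 28, 38, 48, 21, 6]


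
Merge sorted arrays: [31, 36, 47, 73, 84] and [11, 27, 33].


Take 11 from B
Take 27 from B
Take 31 from A
Take 33 from B

Merged: [11, 27, 31, 33, 36, 47, 73, 84]


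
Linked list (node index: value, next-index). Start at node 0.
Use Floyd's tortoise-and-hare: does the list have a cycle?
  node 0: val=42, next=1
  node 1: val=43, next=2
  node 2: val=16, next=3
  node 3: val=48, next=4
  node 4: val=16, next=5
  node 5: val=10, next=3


Floyd's tortoise (slow, +1) and hare (fast, +2):
  init: slow=0, fast=0
  step 1: slow=1, fast=2
  step 2: slow=2, fast=4
  step 3: slow=3, fast=3
  slow == fast at node 3: cycle detected

Cycle: yes


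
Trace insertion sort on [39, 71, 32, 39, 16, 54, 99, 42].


Initial: [39, 71, 32, 39, 16, 54, 99, 42]
Insert 71: [39, 71, 32, 39, 16, 54, 99, 42]
Insert 32: [32, 39, 71, 39, 16, 54, 99, 42]
Insert 39: [32, 39, 39, 71, 16, 54, 99, 42]
Insert 16: [16, 32, 39, 39, 71, 54, 99, 42]
Insert 54: [16, 32, 39, 39, 54, 71, 99, 42]
Insert 99: [16, 32, 39, 39, 54, 71, 99, 42]
Insert 42: [16, 32, 39, 39, 42, 54, 71, 99]

Sorted: [16, 32, 39, 39, 42, 54, 71, 99]


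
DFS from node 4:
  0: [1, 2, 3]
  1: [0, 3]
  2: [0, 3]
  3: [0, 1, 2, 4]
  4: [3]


Visit 4, push [3]
Visit 3, push [2, 1, 0]
Visit 0, push [2, 1]
Visit 1, push []
Visit 2, push []

DFS order: [4, 3, 0, 1, 2]


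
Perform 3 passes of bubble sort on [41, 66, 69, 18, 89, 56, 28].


Initial: [41, 66, 69, 18, 89, 56, 28]
Pass 1: [41, 66, 18, 69, 56, 28, 89] (3 swaps)
Pass 2: [41, 18, 66, 56, 28, 69, 89] (3 swaps)
Pass 3: [18, 41, 56, 28, 66, 69, 89] (3 swaps)

After 3 passes: [18, 41, 56, 28, 66, 69, 89]


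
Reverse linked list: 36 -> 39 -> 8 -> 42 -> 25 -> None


Step 1: curr=36, set curr.next=prev(None) | reversed so far: 36
Step 2: curr=39, set curr.next=prev(36) | reversed so far: 39 -> 36
Step 3: curr=8, set curr.next=prev(39) | reversed so far: 8 -> 39 -> 36
Step 4: curr=42, set curr.next=prev(8) | reversed so far: 42 -> 8 -> 39 -> 36
Step 5: curr=25, set curr.next=prev(42) | reversed so far: 25 -> 42 -> 8 -> 39 -> 36

25 -> 42 -> 8 -> 39 -> 36 -> None


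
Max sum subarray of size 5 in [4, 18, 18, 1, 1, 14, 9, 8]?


[0:5]: 42
[1:6]: 52
[2:7]: 43
[3:8]: 33

Max: 52 at [1:6]


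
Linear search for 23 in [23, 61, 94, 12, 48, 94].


i=0: 23==23 found!

Found at 0, 1 comps


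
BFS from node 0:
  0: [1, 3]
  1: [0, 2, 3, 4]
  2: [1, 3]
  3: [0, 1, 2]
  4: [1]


Visit 0, enqueue [1, 3]
Visit 1, enqueue [2, 4]
Visit 3, enqueue []
Visit 2, enqueue []
Visit 4, enqueue []

BFS order: [0, 1, 3, 2, 4]


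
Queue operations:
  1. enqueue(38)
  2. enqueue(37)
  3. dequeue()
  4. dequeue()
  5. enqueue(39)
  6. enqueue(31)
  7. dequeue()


enqueue(38) -> [38]
enqueue(37) -> [38, 37]
dequeue()->38, [37]
dequeue()->37, []
enqueue(39) -> [39]
enqueue(31) -> [39, 31]
dequeue()->39, [31]

Final queue: [31]


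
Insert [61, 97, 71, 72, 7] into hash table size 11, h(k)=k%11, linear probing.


Insert 61: h=6 -> slot 6
Insert 97: h=9 -> slot 9
Insert 71: h=5 -> slot 5
Insert 72: h=6, 1 probes -> slot 7
Insert 7: h=7, 1 probes -> slot 8

Table: [None, None, None, None, None, 71, 61, 72, 7, 97, None]


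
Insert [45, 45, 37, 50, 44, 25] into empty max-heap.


Insert 45: [45]
Insert 45: [45, 45]
Insert 37: [45, 45, 37]
Insert 50: [50, 45, 37, 45]
Insert 44: [50, 45, 37, 45, 44]
Insert 25: [50, 45, 37, 45, 44, 25]

Final heap: [50, 45, 37, 45, 44, 25]


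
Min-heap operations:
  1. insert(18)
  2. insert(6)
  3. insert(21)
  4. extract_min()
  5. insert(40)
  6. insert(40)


insert(18) -> [18]
insert(6) -> [6, 18]
insert(21) -> [6, 18, 21]
extract_min()->6, [18, 21]
insert(40) -> [18, 21, 40]
insert(40) -> [18, 21, 40, 40]

Final heap: [18, 21, 40, 40]


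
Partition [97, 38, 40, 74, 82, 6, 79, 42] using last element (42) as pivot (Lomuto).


Pivot: 42
  38 <= 42: swap -> [38, 97, 40, 74, 82, 6, 79, 42]
  40 <= 42: swap -> [38, 40, 97, 74, 82, 6, 79, 42]
  6 <= 42: swap -> [38, 40, 6, 74, 82, 97, 79, 42]
Place pivot at 3: [38, 40, 6, 42, 82, 97, 79, 74]

Partitioned: [38, 40, 6, 42, 82, 97, 79, 74]
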